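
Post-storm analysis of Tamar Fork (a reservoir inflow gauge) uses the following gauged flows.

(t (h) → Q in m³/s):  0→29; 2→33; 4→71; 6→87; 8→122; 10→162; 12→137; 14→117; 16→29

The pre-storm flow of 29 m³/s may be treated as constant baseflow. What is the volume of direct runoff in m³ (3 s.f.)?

V ≈ 3.79 × 10^6 m³

Direct-runoff ordinates (Q − Q_b): 0.0, 4.0, 42.0, 58.0, 93.0, 133.0, 108.0, 88.0, 0.0 m³/s.
ΣQ_DR = 526.0 m³/s.
With Δt = 2 h = 7200 s, V = ΣQ_DR · Δt = 526.0 × 7200 = 3.79 × 10^6 m³.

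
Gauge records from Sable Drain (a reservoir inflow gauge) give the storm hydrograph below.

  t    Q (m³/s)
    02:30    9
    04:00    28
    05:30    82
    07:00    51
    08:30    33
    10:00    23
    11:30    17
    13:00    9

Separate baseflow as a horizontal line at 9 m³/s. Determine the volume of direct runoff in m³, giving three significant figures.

V ≈ 9.72 × 10^5 m³

Direct-runoff ordinates (Q − Q_b): 0.0, 19.0, 73.0, 42.0, 24.0, 14.0, 8.0, 0.0 m³/s.
ΣQ_DR = 180.0 m³/s.
With Δt = 1.5 h = 5400 s, V = ΣQ_DR · Δt = 180.0 × 5400 = 9.72 × 10^5 m³.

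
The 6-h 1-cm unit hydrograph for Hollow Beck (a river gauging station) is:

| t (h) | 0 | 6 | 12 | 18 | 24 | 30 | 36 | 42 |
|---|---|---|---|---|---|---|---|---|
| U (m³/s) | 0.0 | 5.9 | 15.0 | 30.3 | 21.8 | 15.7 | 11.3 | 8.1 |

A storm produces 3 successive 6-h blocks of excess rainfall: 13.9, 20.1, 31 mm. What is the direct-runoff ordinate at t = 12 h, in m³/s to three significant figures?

Q ≈ 32.7 m³/s

By discrete convolution, Q_j = Σ (P_i / 10 mm) · U_{j−i}.
At t = 12 h (j=2): Q = (13.9/10)·15.0 + (20.1/10)·5.9 + (31/10)·0.0 = 32.7 m³/s.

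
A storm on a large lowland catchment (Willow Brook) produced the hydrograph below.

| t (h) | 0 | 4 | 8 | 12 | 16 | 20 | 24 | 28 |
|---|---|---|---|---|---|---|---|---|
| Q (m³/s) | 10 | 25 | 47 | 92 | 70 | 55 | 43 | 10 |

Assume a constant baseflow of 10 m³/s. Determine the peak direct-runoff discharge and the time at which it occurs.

Q_p = 82.0 m³/s at t = 12 h

Subtracting baseflow gives direct-runoff ordinates: 0.0, 15.0, 37.0, 82.0, 60.0, 45.0, 33.0, 0.0 m³/s.
The maximum is 82.0 m³/s, occurring at the reading for t = 12 h.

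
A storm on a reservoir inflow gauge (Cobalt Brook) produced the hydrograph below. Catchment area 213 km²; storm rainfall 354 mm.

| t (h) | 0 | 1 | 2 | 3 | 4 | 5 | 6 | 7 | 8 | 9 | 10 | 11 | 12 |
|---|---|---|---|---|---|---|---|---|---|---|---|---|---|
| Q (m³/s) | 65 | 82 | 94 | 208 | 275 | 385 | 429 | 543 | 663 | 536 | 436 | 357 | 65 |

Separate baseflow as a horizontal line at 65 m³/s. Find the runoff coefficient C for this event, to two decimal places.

C ≈ 0.16

ΣQ_DR = 3293 m³/s; V = ΣQ_DR·Δt = 1.185 × 10^7 m³.
Runoff depth d = V / A = 55.66 mm.
C = d / P = 55.66 / 354 = 0.16.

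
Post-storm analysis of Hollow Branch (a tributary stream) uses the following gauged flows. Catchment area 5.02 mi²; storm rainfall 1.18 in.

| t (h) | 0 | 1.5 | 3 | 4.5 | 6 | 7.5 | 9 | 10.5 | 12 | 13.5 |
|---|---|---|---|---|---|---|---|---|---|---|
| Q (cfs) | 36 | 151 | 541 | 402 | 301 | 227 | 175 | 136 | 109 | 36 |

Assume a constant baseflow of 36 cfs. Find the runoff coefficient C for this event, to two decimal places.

C ≈ 0.69

ΣQ_DR = 1754 cfs; V = ΣQ_DR·Δt = 9.472 × 10^6 ft³.
Runoff depth d = V / A = 0.8121 in.
C = d / P = 0.8121 / 1.18 = 0.69.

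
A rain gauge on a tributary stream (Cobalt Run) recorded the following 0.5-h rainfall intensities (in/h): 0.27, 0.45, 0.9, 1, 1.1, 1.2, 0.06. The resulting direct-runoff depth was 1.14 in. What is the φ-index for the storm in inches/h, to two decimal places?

Only the 4 blocks with intensity above φ contribute runoff: 0.9, 1, 1.1, 1.2 in/h.
Σ(I−φ)·Δt = d  ⇒  (0.9+1+1.1+1.2 − 4φ)·0.5 = 1.14
φ = (4.200 − 1.14/0.5) / 4 = 0.48 in/h.

φ ≈ 0.48 in/h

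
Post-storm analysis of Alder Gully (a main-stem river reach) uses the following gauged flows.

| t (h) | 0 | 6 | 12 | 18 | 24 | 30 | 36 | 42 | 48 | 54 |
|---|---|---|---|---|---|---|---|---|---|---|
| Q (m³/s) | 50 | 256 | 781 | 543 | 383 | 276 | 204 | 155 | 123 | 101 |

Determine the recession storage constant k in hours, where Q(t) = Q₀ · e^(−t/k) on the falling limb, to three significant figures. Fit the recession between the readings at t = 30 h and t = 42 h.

On the falling limb, Q drops from 276 to 155 m³/s between t = 30 h and t = 42 h (Δt = 12 h).
k = −Δt / ln(Q₂/Q₁) = −12 / ln(155/276) = 20.8 h.

k ≈ 20.8 h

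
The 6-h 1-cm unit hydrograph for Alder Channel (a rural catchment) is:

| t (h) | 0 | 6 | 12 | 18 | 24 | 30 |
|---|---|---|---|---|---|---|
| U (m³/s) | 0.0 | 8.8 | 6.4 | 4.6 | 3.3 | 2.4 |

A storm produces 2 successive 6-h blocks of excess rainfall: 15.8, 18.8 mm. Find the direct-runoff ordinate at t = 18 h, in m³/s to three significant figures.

By discrete convolution, Q_j = Σ (P_i / 10 mm) · U_{j−i}.
At t = 18 h (j=3): Q = (15.8/10)·4.6 + (18.8/10)·6.4 = 19.3 m³/s.

Q ≈ 19.3 m³/s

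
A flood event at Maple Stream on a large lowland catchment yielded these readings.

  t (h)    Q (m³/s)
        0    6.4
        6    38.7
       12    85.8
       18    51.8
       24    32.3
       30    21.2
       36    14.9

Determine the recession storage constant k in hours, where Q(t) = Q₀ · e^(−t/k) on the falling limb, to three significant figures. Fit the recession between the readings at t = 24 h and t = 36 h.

On the falling limb, Q drops from 32.3 to 14.9 m³/s between t = 24 h and t = 36 h (Δt = 12 h).
k = −Δt / ln(Q₂/Q₁) = −12 / ln(14.9/32.3) = 15.5 h.

k ≈ 15.5 h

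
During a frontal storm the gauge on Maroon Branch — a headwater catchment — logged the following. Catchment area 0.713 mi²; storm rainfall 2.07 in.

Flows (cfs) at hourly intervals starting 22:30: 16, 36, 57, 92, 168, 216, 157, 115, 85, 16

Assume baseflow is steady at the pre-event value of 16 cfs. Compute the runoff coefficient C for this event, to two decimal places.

C ≈ 0.84

ΣQ_DR = 798.0 cfs; V = ΣQ_DR·Δt = 2.873 × 10^6 ft³.
Runoff depth d = V / A = 1.734 in.
C = d / P = 1.734 / 2.07 = 0.84.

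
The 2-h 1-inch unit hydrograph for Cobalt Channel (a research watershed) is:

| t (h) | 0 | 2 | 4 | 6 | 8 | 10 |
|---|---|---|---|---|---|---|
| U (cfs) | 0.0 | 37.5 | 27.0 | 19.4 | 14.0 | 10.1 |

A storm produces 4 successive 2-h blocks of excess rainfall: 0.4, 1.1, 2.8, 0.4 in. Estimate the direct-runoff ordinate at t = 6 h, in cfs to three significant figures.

Q ≈ 142 cfs

By discrete convolution, Q_j = Σ (P_i / 1 in) · U_{j−i}.
At t = 6 h (j=3): Q = (0.4/1)·19.4 + (1.1/1)·27.0 + (2.8/1)·37.5 + (0.4/1)·0.0 = 142 cfs.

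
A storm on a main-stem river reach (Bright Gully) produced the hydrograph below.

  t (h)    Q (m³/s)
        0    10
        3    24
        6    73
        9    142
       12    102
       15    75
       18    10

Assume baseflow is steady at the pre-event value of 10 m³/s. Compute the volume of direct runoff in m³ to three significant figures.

V ≈ 3.95 × 10^6 m³

Direct-runoff ordinates (Q − Q_b): 0.0, 14.0, 63.0, 132.0, 92.0, 65.0, 0.0 m³/s.
ΣQ_DR = 366.0 m³/s.
With Δt = 3 h = 10800 s, V = ΣQ_DR · Δt = 366.0 × 10800 = 3.95 × 10^6 m³.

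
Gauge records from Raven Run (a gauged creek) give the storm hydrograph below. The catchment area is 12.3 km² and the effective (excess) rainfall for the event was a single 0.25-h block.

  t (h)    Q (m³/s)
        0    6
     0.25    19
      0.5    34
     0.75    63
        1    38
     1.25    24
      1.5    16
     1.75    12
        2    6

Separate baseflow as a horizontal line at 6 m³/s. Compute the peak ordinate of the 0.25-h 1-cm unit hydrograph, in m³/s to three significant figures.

U_p ≈ 47.5 m³/s

Direct runoff: 0.0, 13.0, 28.0, 57.0, 32.0, 18.0, 10.0, 6.0, 0.0 m³/s; ΣQ_DR = 164.0 m³/s, peak = 57.0 m³/s.
Runoff depth d = ΣQ_DR·Δt / A = 164.0 × 900 / (12.3 km²) = 12.00 mm.
The 1-cm UH is the DRH scaled by (10 mm)/d, so U_p = 57.0 × 10/12.00 = 47.5 m³/s.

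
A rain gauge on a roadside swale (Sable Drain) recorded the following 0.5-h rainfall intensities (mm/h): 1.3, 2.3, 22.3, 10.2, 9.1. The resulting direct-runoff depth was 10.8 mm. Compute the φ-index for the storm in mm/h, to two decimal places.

Only the 3 blocks with intensity above φ contribute runoff: 22.3, 10.2, 9.1 mm/h.
Σ(I−φ)·Δt = d  ⇒  (22.3+10.2+9.1 − 3φ)·0.5 = 10.8
φ = (41.60 − 10.8/0.5) / 3 = 6.67 mm/h.

φ ≈ 6.67 mm/h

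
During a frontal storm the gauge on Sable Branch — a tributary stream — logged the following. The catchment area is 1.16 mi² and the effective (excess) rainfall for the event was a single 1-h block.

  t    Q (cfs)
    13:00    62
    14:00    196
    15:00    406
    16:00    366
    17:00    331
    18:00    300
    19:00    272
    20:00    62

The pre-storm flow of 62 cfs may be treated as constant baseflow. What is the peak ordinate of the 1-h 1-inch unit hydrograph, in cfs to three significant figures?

Direct runoff: 0.0, 134.0, 344.0, 304.0, 269.0, 238.0, 210.0, 0.0 cfs; ΣQ_DR = 1499 cfs, peak = 344.0 cfs.
Runoff depth d = ΣQ_DR·Δt / A = 1499 × 3600 / (1.16 mi²) = 2.002 in.
The 1-inch UH is the DRH scaled by (1 in)/d, so U_p = 344.0 × 1/2.002 = 172 cfs.

U_p ≈ 172 cfs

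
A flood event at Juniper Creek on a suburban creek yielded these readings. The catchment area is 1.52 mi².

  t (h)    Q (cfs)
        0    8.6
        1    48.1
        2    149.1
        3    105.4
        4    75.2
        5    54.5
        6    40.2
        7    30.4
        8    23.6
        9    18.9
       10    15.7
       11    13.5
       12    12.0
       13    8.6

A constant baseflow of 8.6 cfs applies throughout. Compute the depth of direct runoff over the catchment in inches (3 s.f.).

d ≈ 0.493 in

Direct runoff: 0.0, 39.5, 140.5, 96.8, 66.6, 45.9, 31.6, 21.8, 15.0, 10.3, 7.1, 4.9, 3.4, 0.0 cfs; ΣQ_DR = 483.4 cfs.
V = ΣQ_DR · Δt = 483.4 × 3600 s = 1.740 × 10^6 ft³.
Over A = 1.52 mi², depth = V / A = 0.493 in.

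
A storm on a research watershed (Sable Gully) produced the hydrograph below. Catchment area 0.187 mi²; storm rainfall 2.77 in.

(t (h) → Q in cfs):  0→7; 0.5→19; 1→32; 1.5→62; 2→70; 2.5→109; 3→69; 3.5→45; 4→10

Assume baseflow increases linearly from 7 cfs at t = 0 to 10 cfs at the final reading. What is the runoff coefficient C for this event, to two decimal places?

ΣQ_DR = 346.5 cfs; V = ΣQ_DR·Δt = 6.237 × 10^5 ft³.
Runoff depth d = V / A = 1.436 in.
C = d / P = 1.436 / 2.77 = 0.52.

C ≈ 0.52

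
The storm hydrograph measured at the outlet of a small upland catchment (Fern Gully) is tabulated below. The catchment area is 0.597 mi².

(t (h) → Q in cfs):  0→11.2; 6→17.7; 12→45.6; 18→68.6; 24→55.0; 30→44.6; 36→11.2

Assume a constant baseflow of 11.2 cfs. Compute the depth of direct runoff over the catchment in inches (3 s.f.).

d ≈ 2.73 in

Direct runoff: 0.0, 6.5, 34.4, 57.4, 43.8, 33.4, 0.0 cfs; ΣQ_DR = 175.5 cfs.
V = ΣQ_DR · Δt = 175.5 × 21600 s = 3.791 × 10^6 ft³.
Over A = 0.597 mi², depth = V / A = 2.73 in.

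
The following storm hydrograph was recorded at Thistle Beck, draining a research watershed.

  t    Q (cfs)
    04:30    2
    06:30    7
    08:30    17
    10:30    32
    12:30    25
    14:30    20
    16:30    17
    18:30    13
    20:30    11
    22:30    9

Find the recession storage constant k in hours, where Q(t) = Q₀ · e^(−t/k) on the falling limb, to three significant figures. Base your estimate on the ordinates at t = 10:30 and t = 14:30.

On the falling limb, Q drops from 32 to 20 cfs between t = 10:30 and t = 14:30 (Δt = 4 h).
k = −Δt / ln(Q₂/Q₁) = −4 / ln(20/32) = 8.51 h.

k ≈ 8.51 h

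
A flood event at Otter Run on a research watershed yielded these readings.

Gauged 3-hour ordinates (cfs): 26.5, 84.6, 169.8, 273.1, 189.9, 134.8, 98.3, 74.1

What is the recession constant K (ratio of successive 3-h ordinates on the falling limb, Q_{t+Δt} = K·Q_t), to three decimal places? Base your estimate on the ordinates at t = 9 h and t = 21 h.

Using the recession-limb readings at t = 9 h and t = 21 h: Q falls from 273.1 to 74.1 cfs over 4 intervals.
K = (Q₂/Q₁)^(1/4) = (74.1/273.1)^(1/4) = 0.722.

K ≈ 0.722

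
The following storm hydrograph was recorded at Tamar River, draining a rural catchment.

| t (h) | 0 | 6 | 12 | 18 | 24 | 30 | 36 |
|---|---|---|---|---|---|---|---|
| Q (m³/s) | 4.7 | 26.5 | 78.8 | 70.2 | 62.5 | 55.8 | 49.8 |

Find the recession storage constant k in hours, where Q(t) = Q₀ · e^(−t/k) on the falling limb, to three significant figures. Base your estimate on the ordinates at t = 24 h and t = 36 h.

On the falling limb, Q drops from 62.5 to 49.8 m³/s between t = 24 h and t = 36 h (Δt = 12 h).
k = −Δt / ln(Q₂/Q₁) = −12 / ln(49.8/62.5) = 52.8 h.

k ≈ 52.8 h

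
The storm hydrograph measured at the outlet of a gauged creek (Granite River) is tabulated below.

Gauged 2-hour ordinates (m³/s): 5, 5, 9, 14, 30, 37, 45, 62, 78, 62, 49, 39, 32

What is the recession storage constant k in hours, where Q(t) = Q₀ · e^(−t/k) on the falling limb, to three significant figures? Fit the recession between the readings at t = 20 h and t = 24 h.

On the falling limb, Q drops from 49 to 32 m³/s between t = 20 h and t = 24 h (Δt = 4 h).
k = −Δt / ln(Q₂/Q₁) = −4 / ln(32/49) = 9.39 h.

k ≈ 9.39 h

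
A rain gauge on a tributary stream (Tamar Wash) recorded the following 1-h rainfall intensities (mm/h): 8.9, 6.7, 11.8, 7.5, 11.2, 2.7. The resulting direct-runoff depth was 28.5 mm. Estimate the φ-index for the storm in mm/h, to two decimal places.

Only the 5 blocks with intensity above φ contribute runoff: 8.9, 6.7, 11.8, 7.5, 11.2 mm/h.
Σ(I−φ)·Δt = d  ⇒  (8.9+6.7+11.8+7.5+11.2 − 5φ)·1 = 28.5
φ = (46.10 − 28.5/1) / 5 = 3.52 mm/h.

φ ≈ 3.52 mm/h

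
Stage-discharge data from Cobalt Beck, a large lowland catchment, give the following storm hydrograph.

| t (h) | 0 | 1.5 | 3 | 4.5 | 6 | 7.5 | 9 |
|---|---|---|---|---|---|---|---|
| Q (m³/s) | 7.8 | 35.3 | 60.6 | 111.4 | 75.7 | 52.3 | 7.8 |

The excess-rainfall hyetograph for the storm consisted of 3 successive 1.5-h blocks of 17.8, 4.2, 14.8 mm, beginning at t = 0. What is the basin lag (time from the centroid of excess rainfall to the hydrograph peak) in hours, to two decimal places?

t_L ≈ 2.37 h

Centroid of excess rainfall: t_c = Σ P_i·t̄_i / ΣP_i = 2.1277 h (block centres at 0.75, 2.25, 3.75 h).
Hydrograph peak occurs at t = 4.5 h, so basin lag t_L = 4.5 − 2.1277 = 2.37 h.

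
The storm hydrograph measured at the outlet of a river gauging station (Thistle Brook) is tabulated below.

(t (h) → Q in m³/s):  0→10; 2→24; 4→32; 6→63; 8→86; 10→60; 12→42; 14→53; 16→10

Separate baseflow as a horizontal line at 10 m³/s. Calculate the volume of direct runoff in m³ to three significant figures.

V ≈ 2.09 × 10^6 m³

Direct-runoff ordinates (Q − Q_b): 0.0, 14.0, 22.0, 53.0, 76.0, 50.0, 32.0, 43.0, 0.0 m³/s.
ΣQ_DR = 290.0 m³/s.
With Δt = 2 h = 7200 s, V = ΣQ_DR · Δt = 290.0 × 7200 = 2.09 × 10^6 m³.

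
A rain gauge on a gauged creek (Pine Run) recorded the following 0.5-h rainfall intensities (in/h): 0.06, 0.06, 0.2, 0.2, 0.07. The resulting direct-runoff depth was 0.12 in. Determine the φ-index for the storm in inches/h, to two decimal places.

φ ≈ 0.08 in/h

Only the 2 blocks with intensity above φ contribute runoff: 0.2, 0.2 in/h.
Σ(I−φ)·Δt = d  ⇒  (0.2+0.2 − 2φ)·0.5 = 0.12
φ = (0.4000 − 0.12/0.5) / 2 = 0.08 in/h.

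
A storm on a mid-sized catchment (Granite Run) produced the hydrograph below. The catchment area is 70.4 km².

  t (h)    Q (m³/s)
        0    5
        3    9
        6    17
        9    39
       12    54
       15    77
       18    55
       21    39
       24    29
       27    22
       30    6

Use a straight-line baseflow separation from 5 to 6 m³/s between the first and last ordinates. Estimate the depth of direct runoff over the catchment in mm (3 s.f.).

d ≈ 44.7 mm

Direct runoff: 0.00, 3.90, 11.80, 33.70, 48.60, 71.50, 49.40, 33.30, 23.20, 16.10, 0.00 m³/s; ΣQ_DR = 291.5 m³/s.
V = ΣQ_DR · Δt = 291.5 × 10800 s = 3.148 × 10^6 m³.
Over A = 70.4 km², depth = V / A = 44.7 mm.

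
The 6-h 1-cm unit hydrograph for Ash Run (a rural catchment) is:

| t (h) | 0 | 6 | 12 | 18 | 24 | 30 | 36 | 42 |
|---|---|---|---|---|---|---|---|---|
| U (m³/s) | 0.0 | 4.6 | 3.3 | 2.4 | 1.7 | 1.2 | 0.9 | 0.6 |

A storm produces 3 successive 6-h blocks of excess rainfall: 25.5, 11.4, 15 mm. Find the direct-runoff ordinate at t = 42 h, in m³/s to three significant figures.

Q ≈ 4.36 m³/s

By discrete convolution, Q_j = Σ (P_i / 10 mm) · U_{j−i}.
At t = 42 h (j=7): Q = (25.5/10)·0.6 + (11.4/10)·0.9 + (15/10)·1.2 = 4.36 m³/s.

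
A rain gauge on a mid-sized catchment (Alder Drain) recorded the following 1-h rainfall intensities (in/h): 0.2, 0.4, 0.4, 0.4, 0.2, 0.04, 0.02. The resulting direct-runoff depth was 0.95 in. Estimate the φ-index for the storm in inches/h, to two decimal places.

φ ≈ 0.13 in/h

Only the 5 blocks with intensity above φ contribute runoff: 0.2, 0.4, 0.4, 0.4, 0.2 in/h.
Σ(I−φ)·Δt = d  ⇒  (0.2+0.4+0.4+0.4+0.2 − 5φ)·1 = 0.95
φ = (1.600 − 0.95/1) / 5 = 0.13 in/h.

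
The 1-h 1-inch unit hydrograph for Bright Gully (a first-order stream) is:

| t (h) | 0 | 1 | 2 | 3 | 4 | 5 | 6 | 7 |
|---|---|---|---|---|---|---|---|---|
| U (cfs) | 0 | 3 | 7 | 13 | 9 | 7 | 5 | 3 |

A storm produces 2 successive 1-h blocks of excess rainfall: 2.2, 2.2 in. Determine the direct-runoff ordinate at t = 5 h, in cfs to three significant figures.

By discrete convolution, Q_j = Σ (P_i / 1 in) · U_{j−i}.
At t = 5 h (j=5): Q = (2.2/1)·7 + (2.2/1)·9 = 35.2 cfs.

Q ≈ 35.2 cfs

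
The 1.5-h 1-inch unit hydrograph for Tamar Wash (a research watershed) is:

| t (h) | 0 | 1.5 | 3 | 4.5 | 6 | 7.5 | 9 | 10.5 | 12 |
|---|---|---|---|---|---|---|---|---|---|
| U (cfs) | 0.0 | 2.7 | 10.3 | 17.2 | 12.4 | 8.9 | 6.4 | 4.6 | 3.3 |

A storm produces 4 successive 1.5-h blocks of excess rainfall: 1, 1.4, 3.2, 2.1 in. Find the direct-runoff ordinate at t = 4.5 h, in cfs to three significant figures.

By discrete convolution, Q_j = Σ (P_i / 1 in) · U_{j−i}.
At t = 4.5 h (j=3): Q = (1/1)·17.2 + (1.4/1)·10.3 + (3.2/1)·2.7 + (2.1/1)·0.0 = 40.3 cfs.

Q ≈ 40.3 cfs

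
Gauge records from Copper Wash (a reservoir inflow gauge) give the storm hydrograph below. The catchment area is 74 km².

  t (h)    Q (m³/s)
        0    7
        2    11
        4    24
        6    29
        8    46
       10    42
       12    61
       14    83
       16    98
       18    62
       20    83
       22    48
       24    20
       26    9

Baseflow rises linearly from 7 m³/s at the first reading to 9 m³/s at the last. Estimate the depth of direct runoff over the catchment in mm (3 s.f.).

Direct runoff: 0.00, 3.85, 16.69, 21.54, 38.38, 34.23, 53.08, 74.92, 89.77, 53.62, 74.46, 39.31, 11.15, 0.00 m³/s; ΣQ_DR = 511.0 m³/s.
V = ΣQ_DR · Δt = 511.0 × 7200 s = 3.679 × 10^6 m³.
Over A = 74 km², depth = V / A = 49.7 mm.

d ≈ 49.7 mm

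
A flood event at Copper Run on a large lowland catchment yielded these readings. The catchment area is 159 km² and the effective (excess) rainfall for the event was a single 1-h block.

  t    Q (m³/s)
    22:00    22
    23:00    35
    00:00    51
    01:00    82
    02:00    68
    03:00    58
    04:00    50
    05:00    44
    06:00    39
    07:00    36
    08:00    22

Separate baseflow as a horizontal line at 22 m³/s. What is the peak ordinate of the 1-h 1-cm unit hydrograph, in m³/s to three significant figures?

U_p ≈ 100 m³/s

Direct runoff: 0.0, 13.0, 29.0, 60.0, 46.0, 36.0, 28.0, 22.0, 17.0, 14.0, 0.0 m³/s; ΣQ_DR = 265.0 m³/s, peak = 60.0 m³/s.
Runoff depth d = ΣQ_DR·Δt / A = 265.0 × 3600 / (159 km²) = 6.000 mm.
The 1-cm UH is the DRH scaled by (10 mm)/d, so U_p = 60.0 × 10/6.000 = 100 m³/s.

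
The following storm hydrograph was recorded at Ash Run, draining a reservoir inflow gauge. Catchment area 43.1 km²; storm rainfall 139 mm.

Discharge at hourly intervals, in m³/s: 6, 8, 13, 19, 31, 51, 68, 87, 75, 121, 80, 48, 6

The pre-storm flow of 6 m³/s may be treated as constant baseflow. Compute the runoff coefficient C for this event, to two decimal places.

C ≈ 0.32

ΣQ_DR = 535.0 m³/s; V = ΣQ_DR·Δt = 1.926 × 10^6 m³.
Runoff depth d = V / A = 44.69 mm.
C = d / P = 44.69 / 139 = 0.32.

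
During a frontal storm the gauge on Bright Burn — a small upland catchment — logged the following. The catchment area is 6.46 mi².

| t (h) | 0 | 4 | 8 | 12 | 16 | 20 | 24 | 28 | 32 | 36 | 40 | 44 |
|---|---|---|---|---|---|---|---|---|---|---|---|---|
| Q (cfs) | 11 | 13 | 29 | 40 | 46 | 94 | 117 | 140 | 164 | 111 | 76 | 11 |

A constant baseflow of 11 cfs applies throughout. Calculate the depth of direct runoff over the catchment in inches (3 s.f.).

d ≈ 0.691 in

Direct runoff: 0.0, 2.0, 18.0, 29.0, 35.0, 83.0, 106.0, 129.0, 153.0, 100.0, 65.0, 0.0 cfs; ΣQ_DR = 720.0 cfs.
V = ΣQ_DR · Δt = 720.0 × 14400 s = 1.037 × 10^7 ft³.
Over A = 6.46 mi², depth = V / A = 0.691 in.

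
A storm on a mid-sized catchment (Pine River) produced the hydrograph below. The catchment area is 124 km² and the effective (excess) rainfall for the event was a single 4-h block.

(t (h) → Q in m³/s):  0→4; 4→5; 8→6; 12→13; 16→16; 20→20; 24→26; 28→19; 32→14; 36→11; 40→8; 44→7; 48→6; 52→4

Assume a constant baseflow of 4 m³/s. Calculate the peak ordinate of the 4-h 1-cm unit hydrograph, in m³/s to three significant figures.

U_p ≈ 18.4 m³/s

Direct runoff: 0.0, 1.0, 2.0, 9.0, 12.0, 16.0, 22.0, 15.0, 10.0, 7.0, 4.0, 3.0, 2.0, 0.0 m³/s; ΣQ_DR = 103.0 m³/s, peak = 22.0 m³/s.
Runoff depth d = ΣQ_DR·Δt / A = 103.0 × 14400 / (124 km²) = 11.96 mm.
The 1-cm UH is the DRH scaled by (10 mm)/d, so U_p = 22.0 × 10/11.96 = 18.4 m³/s.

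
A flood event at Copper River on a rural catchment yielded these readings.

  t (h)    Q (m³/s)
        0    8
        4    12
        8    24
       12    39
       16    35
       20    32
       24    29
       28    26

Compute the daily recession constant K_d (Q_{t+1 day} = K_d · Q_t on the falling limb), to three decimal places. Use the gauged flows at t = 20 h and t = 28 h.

K_d ≈ 0.536

Between t = 20 h and t = 28 h the flow falls from 32 to 26 m³/s over 2×4 h = 8 h.
Per-interval ratio K = (26/32)^(1/2) = 0.9014; K_d = K^(24/4) = 0.536.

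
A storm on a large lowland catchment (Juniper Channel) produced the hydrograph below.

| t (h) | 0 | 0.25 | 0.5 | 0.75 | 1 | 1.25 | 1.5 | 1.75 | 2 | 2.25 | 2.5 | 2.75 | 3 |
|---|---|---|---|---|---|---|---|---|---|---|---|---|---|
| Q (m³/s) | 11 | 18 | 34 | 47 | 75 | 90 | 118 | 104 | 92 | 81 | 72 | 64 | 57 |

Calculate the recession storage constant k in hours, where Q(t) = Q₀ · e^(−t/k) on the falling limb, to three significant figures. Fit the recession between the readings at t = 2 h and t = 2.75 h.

k ≈ 2.07 h

On the falling limb, Q drops from 92 to 64 m³/s between t = 2 h and t = 2.75 h (Δt = 0.75 h).
k = −Δt / ln(Q₂/Q₁) = −0.75 / ln(64/92) = 2.07 h.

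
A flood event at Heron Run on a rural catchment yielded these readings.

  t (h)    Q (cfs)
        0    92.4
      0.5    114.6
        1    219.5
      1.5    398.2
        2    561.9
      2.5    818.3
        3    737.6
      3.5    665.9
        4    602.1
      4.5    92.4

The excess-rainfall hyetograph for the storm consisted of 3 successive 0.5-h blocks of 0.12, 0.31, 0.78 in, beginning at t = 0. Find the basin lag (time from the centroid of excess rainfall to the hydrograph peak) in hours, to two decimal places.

t_L ≈ 1.48 h

Centroid of excess rainfall: t_c = Σ P_i·t̄_i / ΣP_i = 1.0227 h (block centres at 0.25, 0.75, 1.25 h).
Hydrograph peak occurs at t = 2.5 h, so basin lag t_L = 2.5 − 1.0227 = 1.48 h.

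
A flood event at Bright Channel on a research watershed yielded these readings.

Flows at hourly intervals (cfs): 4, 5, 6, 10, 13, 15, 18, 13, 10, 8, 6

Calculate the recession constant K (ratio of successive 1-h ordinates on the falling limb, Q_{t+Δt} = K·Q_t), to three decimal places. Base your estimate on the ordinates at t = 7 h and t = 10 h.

Using the recession-limb readings at t = 7 h and t = 10 h: Q falls from 13 to 6 cfs over 3 intervals.
K = (Q₂/Q₁)^(1/3) = (6/13)^(1/3) = 0.773.

K ≈ 0.773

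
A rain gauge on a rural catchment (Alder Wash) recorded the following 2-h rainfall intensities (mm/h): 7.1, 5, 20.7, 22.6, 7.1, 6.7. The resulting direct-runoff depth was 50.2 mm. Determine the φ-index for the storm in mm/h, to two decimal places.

Only the 2 blocks with intensity above φ contribute runoff: 20.7, 22.6 mm/h.
Σ(I−φ)·Δt = d  ⇒  (20.7+22.6 − 2φ)·2 = 50.2
φ = (43.30 − 50.2/2) / 2 = 9.10 mm/h.

φ ≈ 9.10 mm/h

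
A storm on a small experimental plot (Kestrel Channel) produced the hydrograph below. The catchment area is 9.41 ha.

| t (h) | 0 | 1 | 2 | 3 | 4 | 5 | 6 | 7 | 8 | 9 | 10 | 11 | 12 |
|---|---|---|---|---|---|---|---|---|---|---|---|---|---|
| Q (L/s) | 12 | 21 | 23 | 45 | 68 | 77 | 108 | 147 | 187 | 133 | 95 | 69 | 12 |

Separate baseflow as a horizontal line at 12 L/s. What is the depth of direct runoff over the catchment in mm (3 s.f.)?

Direct runoff: 0.0, 9.0, 11.0, 33.0, 56.0, 65.0, 96.0, 135.0, 175.0, 121.0, 83.0, 57.0, 0.0 L/s; ΣQ_DR = 841.0 L/s.
V = ΣQ_DR · Δt = 841.0 × 3600 s = 3.028 × 10^6 L.
Over A = 9.41 ha, depth = V / A = 32.2 mm.

d ≈ 32.2 mm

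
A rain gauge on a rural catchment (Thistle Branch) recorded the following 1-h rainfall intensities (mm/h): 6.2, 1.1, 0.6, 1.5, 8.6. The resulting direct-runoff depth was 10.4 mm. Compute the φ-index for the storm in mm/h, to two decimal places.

Only the 2 blocks with intensity above φ contribute runoff: 6.2, 8.6 mm/h.
Σ(I−φ)·Δt = d  ⇒  (6.2+8.6 − 2φ)·1 = 10.4
φ = (14.80 − 10.4/1) / 2 = 2.20 mm/h.

φ ≈ 2.20 mm/h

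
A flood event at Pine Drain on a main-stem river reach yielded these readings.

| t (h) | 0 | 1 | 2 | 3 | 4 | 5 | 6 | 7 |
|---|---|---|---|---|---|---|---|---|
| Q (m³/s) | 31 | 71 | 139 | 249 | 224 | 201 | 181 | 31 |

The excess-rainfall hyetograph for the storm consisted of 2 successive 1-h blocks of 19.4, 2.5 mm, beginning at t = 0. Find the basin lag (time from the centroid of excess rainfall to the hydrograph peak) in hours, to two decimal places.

Centroid of excess rainfall: t_c = Σ P_i·t̄_i / ΣP_i = 0.6142 h (block centres at 0.5, 1.5 h).
Hydrograph peak occurs at t = 3 h, so basin lag t_L = 3 − 0.6142 = 2.39 h.

t_L ≈ 2.39 h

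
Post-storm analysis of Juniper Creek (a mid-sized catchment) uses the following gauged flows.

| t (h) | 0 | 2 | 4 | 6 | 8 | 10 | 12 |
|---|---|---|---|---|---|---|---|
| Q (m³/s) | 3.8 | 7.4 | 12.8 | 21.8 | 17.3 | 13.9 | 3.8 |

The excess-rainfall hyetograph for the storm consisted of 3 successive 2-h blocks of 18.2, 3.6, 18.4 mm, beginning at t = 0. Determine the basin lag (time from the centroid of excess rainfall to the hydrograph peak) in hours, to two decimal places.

Centroid of excess rainfall: t_c = Σ P_i·t̄_i / ΣP_i = 3.0100 h (block centres at 1, 3, 5 h).
Hydrograph peak occurs at t = 6 h, so basin lag t_L = 6 − 3.0100 = 2.99 h.

t_L ≈ 2.99 h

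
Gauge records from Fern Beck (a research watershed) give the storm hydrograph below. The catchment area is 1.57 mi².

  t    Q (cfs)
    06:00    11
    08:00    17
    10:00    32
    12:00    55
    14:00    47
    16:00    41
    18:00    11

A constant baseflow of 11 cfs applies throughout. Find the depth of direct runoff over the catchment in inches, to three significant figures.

Direct runoff: 0.0, 6.0, 21.0, 44.0, 36.0, 30.0, 0.0 cfs; ΣQ_DR = 137.0 cfs.
V = ΣQ_DR · Δt = 137.0 × 7200 s = 9.864 × 10^5 ft³.
Over A = 1.57 mi², depth = V / A = 0.270 in.

d ≈ 0.270 in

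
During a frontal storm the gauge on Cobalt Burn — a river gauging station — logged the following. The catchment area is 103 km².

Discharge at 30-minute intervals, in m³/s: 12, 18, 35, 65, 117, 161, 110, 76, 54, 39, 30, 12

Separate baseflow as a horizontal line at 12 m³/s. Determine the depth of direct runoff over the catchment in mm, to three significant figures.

d ≈ 10.2 mm

Direct runoff: 0.0, 6.0, 23.0, 53.0, 105.0, 149.0, 98.0, 64.0, 42.0, 27.0, 18.0, 0.0 m³/s; ΣQ_DR = 585.0 m³/s.
V = ΣQ_DR · Δt = 585.0 × 1800 s = 1.053 × 10^6 m³.
Over A = 103 km², depth = V / A = 10.2 mm.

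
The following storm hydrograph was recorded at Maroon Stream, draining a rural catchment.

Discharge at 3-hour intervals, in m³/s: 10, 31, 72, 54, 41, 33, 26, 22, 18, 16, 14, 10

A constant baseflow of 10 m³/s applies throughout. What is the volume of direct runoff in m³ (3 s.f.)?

Direct-runoff ordinates (Q − Q_b): 0.0, 21.0, 62.0, 44.0, 31.0, 23.0, 16.0, 12.0, 8.0, 6.0, 4.0, 0.0 m³/s.
ΣQ_DR = 227.0 m³/s.
With Δt = 3 h = 10800 s, V = ΣQ_DR · Δt = 227.0 × 10800 = 2.45 × 10^6 m³.

V ≈ 2.45 × 10^6 m³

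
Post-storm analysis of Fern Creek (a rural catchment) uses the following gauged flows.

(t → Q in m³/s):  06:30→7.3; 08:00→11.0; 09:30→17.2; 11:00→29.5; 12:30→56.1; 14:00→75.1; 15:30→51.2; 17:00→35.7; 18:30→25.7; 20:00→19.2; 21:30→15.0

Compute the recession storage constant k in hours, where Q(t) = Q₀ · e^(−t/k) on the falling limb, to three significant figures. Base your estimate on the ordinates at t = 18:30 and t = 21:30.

k ≈ 5.57 h

On the falling limb, Q drops from 25.7 to 15.0 m³/s between t = 18:30 and t = 21:30 (Δt = 3 h).
k = −Δt / ln(Q₂/Q₁) = −3 / ln(15.0/25.7) = 5.57 h.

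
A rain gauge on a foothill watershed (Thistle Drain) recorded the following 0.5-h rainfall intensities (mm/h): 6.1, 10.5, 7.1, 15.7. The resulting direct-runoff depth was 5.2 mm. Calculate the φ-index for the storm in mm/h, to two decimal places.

Only the 2 blocks with intensity above φ contribute runoff: 10.5, 15.7 mm/h.
Σ(I−φ)·Δt = d  ⇒  (10.5+15.7 − 2φ)·0.5 = 5.2
φ = (26.20 − 5.2/0.5) / 2 = 7.90 mm/h.

φ ≈ 7.90 mm/h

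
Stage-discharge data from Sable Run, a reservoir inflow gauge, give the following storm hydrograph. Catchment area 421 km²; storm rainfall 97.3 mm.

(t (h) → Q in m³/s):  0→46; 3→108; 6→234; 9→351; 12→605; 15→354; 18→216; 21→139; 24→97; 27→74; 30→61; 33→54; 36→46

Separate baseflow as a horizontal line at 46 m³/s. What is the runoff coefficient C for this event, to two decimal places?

C ≈ 0.47

ΣQ_DR = 1787 m³/s; V = ΣQ_DR·Δt = 1.930 × 10^7 m³.
Runoff depth d = V / A = 45.84 mm.
C = d / P = 45.84 / 97.3 = 0.47.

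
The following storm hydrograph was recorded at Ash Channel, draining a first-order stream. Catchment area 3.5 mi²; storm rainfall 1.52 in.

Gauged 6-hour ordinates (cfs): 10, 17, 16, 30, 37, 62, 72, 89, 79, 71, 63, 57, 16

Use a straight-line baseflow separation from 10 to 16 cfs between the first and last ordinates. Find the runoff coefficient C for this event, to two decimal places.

C ≈ 0.79

ΣQ_DR = 450.0 cfs; V = ΣQ_DR·Δt = 9.720 × 10^6 ft³.
Runoff depth d = V / A = 1.195 in.
C = d / P = 1.195 / 1.52 = 0.79.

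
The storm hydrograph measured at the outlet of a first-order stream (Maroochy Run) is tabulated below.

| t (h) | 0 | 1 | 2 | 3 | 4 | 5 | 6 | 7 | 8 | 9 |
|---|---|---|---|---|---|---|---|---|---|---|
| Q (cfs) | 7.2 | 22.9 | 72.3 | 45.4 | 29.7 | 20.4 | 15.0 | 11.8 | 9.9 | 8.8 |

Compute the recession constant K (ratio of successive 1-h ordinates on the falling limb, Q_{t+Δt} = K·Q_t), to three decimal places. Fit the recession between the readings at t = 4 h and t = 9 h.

K ≈ 0.784

Using the recession-limb readings at t = 4 h and t = 9 h: Q falls from 29.7 to 8.8 cfs over 5 intervals.
K = (Q₂/Q₁)^(1/5) = (8.8/29.7)^(1/5) = 0.784.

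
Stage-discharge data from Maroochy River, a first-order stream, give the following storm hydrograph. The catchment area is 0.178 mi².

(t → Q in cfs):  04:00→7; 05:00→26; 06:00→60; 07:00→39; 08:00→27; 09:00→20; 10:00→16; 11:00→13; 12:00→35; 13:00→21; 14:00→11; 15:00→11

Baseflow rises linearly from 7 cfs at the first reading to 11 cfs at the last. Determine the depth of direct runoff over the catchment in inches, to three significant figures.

Direct runoff: 0.00, 18.64, 52.27, 30.91, 18.55, 11.18, 6.82, 3.45, 25.09, 10.73, 0.36, 0.00 cfs; ΣQ_DR = 178.0 cfs.
V = ΣQ_DR · Δt = 178.0 × 3600 s = 6.408 × 10^5 ft³.
Over A = 0.178 mi², depth = V / A = 1.55 in.

d ≈ 1.55 in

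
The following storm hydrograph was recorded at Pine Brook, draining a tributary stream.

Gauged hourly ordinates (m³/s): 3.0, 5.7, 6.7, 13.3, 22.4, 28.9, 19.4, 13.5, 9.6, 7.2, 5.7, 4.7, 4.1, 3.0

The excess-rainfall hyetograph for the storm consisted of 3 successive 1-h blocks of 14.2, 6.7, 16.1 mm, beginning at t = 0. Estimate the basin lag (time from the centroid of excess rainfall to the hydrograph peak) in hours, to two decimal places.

t_L ≈ 3.45 h

Centroid of excess rainfall: t_c = Σ P_i·t̄_i / ΣP_i = 1.5514 h (block centres at 0.5, 1.5, 2.5 h).
Hydrograph peak occurs at t = 5 h, so basin lag t_L = 5 − 1.5514 = 3.45 h.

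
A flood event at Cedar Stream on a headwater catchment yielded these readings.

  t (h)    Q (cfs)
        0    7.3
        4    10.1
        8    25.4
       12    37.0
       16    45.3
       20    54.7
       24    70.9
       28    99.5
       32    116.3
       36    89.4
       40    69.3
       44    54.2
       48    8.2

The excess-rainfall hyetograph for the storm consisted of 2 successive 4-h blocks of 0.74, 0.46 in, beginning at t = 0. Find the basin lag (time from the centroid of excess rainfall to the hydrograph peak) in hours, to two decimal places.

Centroid of excess rainfall: t_c = Σ P_i·t̄_i / ΣP_i = 3.5333 h (block centres at 2, 6 h).
Hydrograph peak occurs at t = 32 h, so basin lag t_L = 32 − 3.5333 = 28.47 h.

t_L ≈ 28.47 h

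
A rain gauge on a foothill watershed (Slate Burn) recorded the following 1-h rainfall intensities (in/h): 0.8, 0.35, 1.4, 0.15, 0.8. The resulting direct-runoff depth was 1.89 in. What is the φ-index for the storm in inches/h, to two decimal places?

φ ≈ 0.37 in/h

Only the 3 blocks with intensity above φ contribute runoff: 0.8, 1.4, 0.8 in/h.
Σ(I−φ)·Δt = d  ⇒  (0.8+1.4+0.8 − 3φ)·1 = 1.89
φ = (3.000 − 1.89/1) / 3 = 0.37 in/h.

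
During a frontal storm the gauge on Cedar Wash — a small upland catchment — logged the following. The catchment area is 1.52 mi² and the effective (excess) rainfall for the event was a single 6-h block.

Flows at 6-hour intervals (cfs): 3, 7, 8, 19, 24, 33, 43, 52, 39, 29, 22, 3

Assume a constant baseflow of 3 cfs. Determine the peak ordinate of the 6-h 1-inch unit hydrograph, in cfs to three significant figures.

Direct runoff: 0.0, 4.0, 5.0, 16.0, 21.0, 30.0, 40.0, 49.0, 36.0, 26.0, 19.0, 0.0 cfs; ΣQ_DR = 246.0 cfs, peak = 49.0 cfs.
Runoff depth d = ΣQ_DR·Δt / A = 246.0 × 21600 / (1.52 mi²) = 1.505 in.
The 1-inch UH is the DRH scaled by (1 in)/d, so U_p = 49.0 × 1/1.505 = 32.6 cfs.

U_p ≈ 32.6 cfs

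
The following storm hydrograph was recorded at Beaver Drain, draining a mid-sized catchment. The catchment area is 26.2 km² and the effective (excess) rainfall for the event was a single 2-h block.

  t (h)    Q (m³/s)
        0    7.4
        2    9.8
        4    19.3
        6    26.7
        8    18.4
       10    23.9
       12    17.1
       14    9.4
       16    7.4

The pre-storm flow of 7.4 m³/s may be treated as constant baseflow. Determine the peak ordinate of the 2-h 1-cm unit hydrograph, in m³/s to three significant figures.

U_p ≈ 9.65 m³/s

Direct runoff: 0.0, 2.4, 11.9, 19.3, 11.0, 16.5, 9.7, 2.0, 0.0 m³/s; ΣQ_DR = 72.80 m³/s, peak = 19.3 m³/s.
Runoff depth d = ΣQ_DR·Δt / A = 72.80 × 7200 / (26.2 km²) = 20.01 mm.
The 1-cm UH is the DRH scaled by (10 mm)/d, so U_p = 19.3 × 10/20.01 = 9.65 m³/s.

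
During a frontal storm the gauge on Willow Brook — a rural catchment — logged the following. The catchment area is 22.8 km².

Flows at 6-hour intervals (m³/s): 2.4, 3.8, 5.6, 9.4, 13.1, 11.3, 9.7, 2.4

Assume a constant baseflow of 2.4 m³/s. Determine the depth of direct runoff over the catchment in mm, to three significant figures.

Direct runoff: 0.0, 1.4, 3.2, 7.0, 10.7, 8.9, 7.3, 0.0 m³/s; ΣQ_DR = 38.50 m³/s.
V = ΣQ_DR · Δt = 38.50 × 21600 s = 8.316 × 10^5 m³.
Over A = 22.8 km², depth = V / A = 36.5 mm.

d ≈ 36.5 mm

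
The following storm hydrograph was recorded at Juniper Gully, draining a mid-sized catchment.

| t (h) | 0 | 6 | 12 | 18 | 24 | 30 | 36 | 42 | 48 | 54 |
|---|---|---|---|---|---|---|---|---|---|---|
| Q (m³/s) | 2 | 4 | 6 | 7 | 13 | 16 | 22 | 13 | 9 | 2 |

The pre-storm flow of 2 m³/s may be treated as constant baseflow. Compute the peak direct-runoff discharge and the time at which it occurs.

Q_p = 20.0 m³/s at t = 36 h

Subtracting baseflow gives direct-runoff ordinates: 0.0, 2.0, 4.0, 5.0, 11.0, 14.0, 20.0, 11.0, 7.0, 0.0 m³/s.
The maximum is 20.0 m³/s, occurring at the reading for t = 36 h.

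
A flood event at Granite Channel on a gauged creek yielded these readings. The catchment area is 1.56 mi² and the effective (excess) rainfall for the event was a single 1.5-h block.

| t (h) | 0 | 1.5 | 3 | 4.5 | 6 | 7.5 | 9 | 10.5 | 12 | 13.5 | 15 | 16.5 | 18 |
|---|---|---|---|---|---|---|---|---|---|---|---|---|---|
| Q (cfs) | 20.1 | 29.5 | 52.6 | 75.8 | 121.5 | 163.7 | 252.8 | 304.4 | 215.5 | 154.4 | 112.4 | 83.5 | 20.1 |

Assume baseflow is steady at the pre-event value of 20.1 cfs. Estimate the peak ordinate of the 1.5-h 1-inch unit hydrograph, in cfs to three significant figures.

U_p ≈ 142 cfs

Direct runoff: 0.0, 9.4, 32.5, 55.7, 101.4, 143.6, 232.7, 284.3, 195.4, 134.3, 92.3, 63.4, 0.0 cfs; ΣQ_DR = 1345 cfs, peak = 284.3 cfs.
Runoff depth d = ΣQ_DR·Δt / A = 1345 × 5400 / (1.56 mi²) = 2.004 in.
The 1-inch UH is the DRH scaled by (1 in)/d, so U_p = 284.3 × 1/2.004 = 142 cfs.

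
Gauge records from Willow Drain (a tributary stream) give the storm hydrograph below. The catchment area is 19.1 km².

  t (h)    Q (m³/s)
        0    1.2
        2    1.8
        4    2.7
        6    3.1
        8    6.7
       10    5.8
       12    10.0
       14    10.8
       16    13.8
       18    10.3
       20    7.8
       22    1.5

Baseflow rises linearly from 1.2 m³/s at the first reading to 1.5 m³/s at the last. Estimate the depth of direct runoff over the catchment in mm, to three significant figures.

d ≈ 22.4 mm

Direct runoff: 0.00, 0.57, 1.45, 1.82, 5.39, 4.46, 8.64, 9.41, 12.38, 8.85, 6.33, 0.00 m³/s; ΣQ_DR = 59.30 m³/s.
V = ΣQ_DR · Δt = 59.30 × 7200 s = 4.270 × 10^5 m³.
Over A = 19.1 km², depth = V / A = 22.4 mm.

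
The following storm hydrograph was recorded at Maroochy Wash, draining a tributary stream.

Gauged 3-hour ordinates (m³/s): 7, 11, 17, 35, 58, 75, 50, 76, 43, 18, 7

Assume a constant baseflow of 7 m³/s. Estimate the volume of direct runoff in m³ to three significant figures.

V ≈ 3.46 × 10^6 m³

Direct-runoff ordinates (Q − Q_b): 0.0, 4.0, 10.0, 28.0, 51.0, 68.0, 43.0, 69.0, 36.0, 11.0, 0.0 m³/s.
ΣQ_DR = 320.0 m³/s.
With Δt = 3 h = 10800 s, V = ΣQ_DR · Δt = 320.0 × 10800 = 3.46 × 10^6 m³.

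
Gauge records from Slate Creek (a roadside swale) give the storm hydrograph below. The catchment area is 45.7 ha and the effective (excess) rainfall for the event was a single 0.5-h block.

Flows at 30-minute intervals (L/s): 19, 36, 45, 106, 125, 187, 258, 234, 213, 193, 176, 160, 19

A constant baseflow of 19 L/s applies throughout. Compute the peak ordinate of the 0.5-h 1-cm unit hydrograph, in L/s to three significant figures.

U_p ≈ 398 L/s

Direct runoff: 0.0, 17.0, 26.0, 87.0, 106.0, 168.0, 239.0, 215.0, 194.0, 174.0, 157.0, 141.0, 0.0 L/s; ΣQ_DR = 1524 L/s, peak = 239.0 L/s.
Runoff depth d = ΣQ_DR·Δt / A = 1524 × 1800 / (45.7 ha) = 6.003 mm.
The 1-cm UH is the DRH scaled by (10 mm)/d, so U_p = 239.0 × 10/6.003 = 398 L/s.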